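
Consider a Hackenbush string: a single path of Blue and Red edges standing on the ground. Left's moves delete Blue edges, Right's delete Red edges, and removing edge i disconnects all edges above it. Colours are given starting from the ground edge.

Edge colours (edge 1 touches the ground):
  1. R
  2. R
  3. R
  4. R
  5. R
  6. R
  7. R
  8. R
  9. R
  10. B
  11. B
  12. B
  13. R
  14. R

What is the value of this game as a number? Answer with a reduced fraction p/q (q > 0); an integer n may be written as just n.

-263/32

R: Left { · }, Right { 0 } — simplest -1
RR: Left { · }, Right { -1,0 } — simplest -2
RRR: Left { · }, Right { -2,-1,0 } — simplest -3
RRRR: Left { · }, Right { -3,-2,-1,0 } — simplest -4
RRRRR: Left { · }, Right { -4,-3,-2,-1,0 } — simplest -5
RRRRRR: Left { · }, Right { -5,-4,-3,-2,-1,0 } — simplest -6
RRRRRRR: Left { · }, Right { -6,-5,-4,-3,-2,-1,0 } — simplest -7
RRRRRRRR: Left { · }, Right { -7,-6,-5,-4,-3,-2,-1,0 } — simplest -8
RRRRRRRRR: Left { · }, Right { -8,-7,-6,-5,-4,-3,-2,-1,0 } — simplest -9
RRRRRRRRRB: Left { -9 }, Right { -8,-7,-6,-5,-4,-3,-2,-1,0 } — simplest -17/2
RRRRRRRRRBB: Left { -9,-17/2 }, Right { -8,-7,-6,-5,-4,-3,-2,-1,0 } — simplest -33/4
RRRRRRRRRBBB: Left { -9,-17/2,-33/4 }, Right { -8,-7,-6,-5,-4,-3,-2,-1,0 } — simplest -65/8
RRRRRRRRRBBBR: Left { -9,-17/2,-33/4 }, Right { -65/8,-8,-7,-6,-5,-4,-3,-2,-1,0 } — simplest -131/16
RRRRRRRRRBBBRR: Left { -9,-17/2,-33/4 }, Right { -131/16,-65/8,-8,-7,-6,-5,-4,-3,-2,-1,0 } — simplest -263/32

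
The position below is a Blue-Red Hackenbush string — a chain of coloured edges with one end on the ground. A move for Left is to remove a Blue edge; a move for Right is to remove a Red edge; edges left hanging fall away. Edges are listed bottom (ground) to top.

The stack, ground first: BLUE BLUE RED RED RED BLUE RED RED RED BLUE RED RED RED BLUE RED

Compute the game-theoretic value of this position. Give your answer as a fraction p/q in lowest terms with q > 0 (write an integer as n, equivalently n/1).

Prefix values for BLUE BLUE RED RED RED BLUE RED RED RED BLUE RED RED RED BLUE RED via {L|R} + simplicity:
B: Left { 0 }, Right { none } → simplest 1
BB: Left { 0 1 }, Right { none } → simplest 2
BBR: Left { 0 1 }, Right { 2 } → simplest 3/2
BBRR: Left { 0 1 }, Right { 3/2 2 } → simplest 5/4
BBRRR: Left { 0 1 }, Right { 5/4 3/2 2 } → simplest 9/8
BBRRRB: Left { 0 1 9/8 }, Right { 5/4 3/2 2 } → simplest 19/16
BBRRRBR: Left { 0 1 9/8 }, Right { 19/16 5/4 3/2 2 } → simplest 37/32
BBRRRBRR: Left { 0 1 9/8 }, Right { 37/32 19/16 5/4 3/2 2 } → simplest 73/64
BBRRRBRRR: Left { 0 1 9/8 }, Right { 73/64 37/32 19/16 5/4 3/2 2 } → simplest 145/128
BBRRRBRRRB: Left { 0 1 9/8 145/128 }, Right { 73/64 37/32 19/16 5/4 3/2 2 } → simplest 291/256
BBRRRBRRRBR: Left { 0 1 9/8 145/128 }, Right { 291/256 73/64 37/32 19/16 5/4 3/2 2 } → simplest 581/512
BBRRRBRRRBRR: Left { 0 1 9/8 145/128 }, Right { 581/512 291/256 73/64 37/32 19/16 5/4 3/2 2 } → simplest 1161/1024
BBRRRBRRRBRRR: Left { 0 1 9/8 145/128 }, Right { 1161/1024 581/512 291/256 73/64 37/32 19/16 5/4 3/2 2 } → simplest 2321/2048
BBRRRBRRRBRRRB: Left { 0 1 9/8 145/128 2321/2048 }, Right { 1161/1024 581/512 291/256 73/64 37/32 19/16 5/4 3/2 2 } → simplest 4643/4096
BBRRRBRRRBRRRBR: Left { 0 1 9/8 145/128 2321/2048 }, Right { 4643/4096 1161/1024 581/512 291/256 73/64 37/32 19/16 5/4 3/2 2 } → simplest 9285/8192

9285/8192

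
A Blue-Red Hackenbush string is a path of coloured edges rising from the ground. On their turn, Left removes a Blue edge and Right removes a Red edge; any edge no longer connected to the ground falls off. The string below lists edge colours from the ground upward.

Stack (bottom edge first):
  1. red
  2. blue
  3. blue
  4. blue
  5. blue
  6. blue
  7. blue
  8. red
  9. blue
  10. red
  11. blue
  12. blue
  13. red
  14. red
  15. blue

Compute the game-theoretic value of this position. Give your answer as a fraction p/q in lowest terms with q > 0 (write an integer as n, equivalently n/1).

-333/16384

edge 1 of 15 (red): { · | 0 } → -1
edge 2 of 15 (blue): { -1 | 0 } → -1/2
edge 3 of 15 (blue): { -1; -1/2 | 0 } → -1/4
edge 4 of 15 (blue): { -1; -1/2; -1/4 | 0 } → -1/8
edge 5 of 15 (blue): { -1; -1/2; -1/4; -1/8 | 0 } → -1/16
edge 6 of 15 (blue): { -1; -1/2; -1/4; -1/8; -1/16 | 0 } → -1/32
edge 7 of 15 (blue): { -1; -1/2; -1/4; -1/8; -1/16; -1/32 | 0 } → -1/64
edge 8 of 15 (red): { -1; -1/2; -1/4; -1/8; -1/16; -1/32 | -1/64; 0 } → -3/128
edge 9 of 15 (blue): { -1; -1/2; -1/4; -1/8; -1/16; -1/32; -3/128 | -1/64; 0 } → -5/256
edge 10 of 15 (red): { -1; -1/2; -1/4; -1/8; -1/16; -1/32; -3/128 | -5/256; -1/64; 0 } → -11/512
edge 11 of 15 (blue): { -1; -1/2; -1/4; -1/8; -1/16; -1/32; -3/128; -11/512 | -5/256; -1/64; 0 } → -21/1024
edge 12 of 15 (blue): { -1; -1/2; -1/4; -1/8; -1/16; -1/32; -3/128; -11/512; -21/1024 | -5/256; -1/64; 0 } → -41/2048
edge 13 of 15 (red): { -1; -1/2; -1/4; -1/8; -1/16; -1/32; -3/128; -11/512; -21/1024 | -41/2048; -5/256; -1/64; 0 } → -83/4096
edge 14 of 15 (red): { -1; -1/2; -1/4; -1/8; -1/16; -1/32; -3/128; -11/512; -21/1024 | -83/4096; -41/2048; -5/256; -1/64; 0 } → -167/8192
edge 15 of 15 (blue): { -1; -1/2; -1/4; -1/8; -1/16; -1/32; -3/128; -11/512; -21/1024; -167/8192 | -83/4096; -41/2048; -5/256; -1/64; 0 } → -333/16384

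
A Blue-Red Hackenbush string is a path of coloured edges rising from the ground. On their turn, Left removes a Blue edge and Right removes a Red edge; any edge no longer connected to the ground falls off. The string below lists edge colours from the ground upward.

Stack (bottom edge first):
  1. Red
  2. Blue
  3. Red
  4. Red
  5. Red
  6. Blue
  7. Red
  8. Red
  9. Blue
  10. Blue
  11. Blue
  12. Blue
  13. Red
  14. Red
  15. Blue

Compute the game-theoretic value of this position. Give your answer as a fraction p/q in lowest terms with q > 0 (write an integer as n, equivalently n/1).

Recurse on prefixes of the 15-edge string Red Blue Red Red Red Blue Red Red Blue Blue Blue Blue Red Red Blue:
edge 1 of 15 (Red): { · | 0 } → -1
edge 2 of 15 (Blue): { -1 | 0 } → -1/2
edge 3 of 15 (Red): { -1 | -1/2,0 } → -3/4
edge 4 of 15 (Red): { -1 | -3/4,-1/2,0 } → -7/8
edge 5 of 15 (Red): { -1 | -7/8,-3/4,-1/2,0 } → -15/16
edge 6 of 15 (Blue): { -1,-15/16 | -7/8,-3/4,-1/2,0 } → -29/32
edge 7 of 15 (Red): { -1,-15/16 | -29/32,-7/8,-3/4,-1/2,0 } → -59/64
edge 8 of 15 (Red): { -1,-15/16 | -59/64,-29/32,-7/8,-3/4,-1/2,0 } → -119/128
edge 9 of 15 (Blue): { -1,-15/16,-119/128 | -59/64,-29/32,-7/8,-3/4,-1/2,0 } → -237/256
edge 10 of 15 (Blue): { -1,-15/16,-119/128,-237/256 | -59/64,-29/32,-7/8,-3/4,-1/2,0 } → -473/512
edge 11 of 15 (Blue): { -1,-15/16,-119/128,-237/256,-473/512 | -59/64,-29/32,-7/8,-3/4,-1/2,0 } → -945/1024
edge 12 of 15 (Blue): { -1,-15/16,-119/128,-237/256,-473/512,-945/1024 | -59/64,-29/32,-7/8,-3/4,-1/2,0 } → -1889/2048
edge 13 of 15 (Red): { -1,-15/16,-119/128,-237/256,-473/512,-945/1024 | -1889/2048,-59/64,-29/32,-7/8,-3/4,-1/2,0 } → -3779/4096
edge 14 of 15 (Red): { -1,-15/16,-119/128,-237/256,-473/512,-945/1024 | -3779/4096,-1889/2048,-59/64,-29/32,-7/8,-3/4,-1/2,0 } → -7559/8192
edge 15 of 15 (Blue): { -1,-15/16,-119/128,-237/256,-473/512,-945/1024,-7559/8192 | -3779/4096,-1889/2048,-59/64,-29/32,-7/8,-3/4,-1/2,0 } → -15117/16384

-15117/16384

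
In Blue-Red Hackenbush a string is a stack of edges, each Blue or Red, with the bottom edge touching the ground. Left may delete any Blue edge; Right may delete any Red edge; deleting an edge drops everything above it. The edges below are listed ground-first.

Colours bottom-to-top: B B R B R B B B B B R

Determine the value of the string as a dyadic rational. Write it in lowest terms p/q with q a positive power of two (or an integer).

val(B) = { 0 | — } → 1
val(BB) = { 0, 1 | — } → 2
val(BBR) = { 0, 1 | 2 } → 3/2
val(BBRB) = { 0, 1, 3/2 | 2 } → 7/4
val(BBRBR) = { 0, 1, 3/2 | 7/4, 2 } → 13/8
val(BBRBRB) = { 0, 1, 3/2, 13/8 | 7/4, 2 } → 27/16
val(BBRBRBB) = { 0, 1, 3/2, 13/8, 27/16 | 7/4, 2 } → 55/32
val(BBRBRBBB) = { 0, 1, 3/2, 13/8, 27/16, 55/32 | 7/4, 2 } → 111/64
val(BBRBRBBBB) = { 0, 1, 3/2, 13/8, 27/16, 55/32, 111/64 | 7/4, 2 } → 223/128
val(BBRBRBBBBB) = { 0, 1, 3/2, 13/8, 27/16, 55/32, 111/64, 223/128 | 7/4, 2 } → 447/256
val(BBRBRBBBBBR) = { 0, 1, 3/2, 13/8, 27/16, 55/32, 111/64, 223/128 | 447/256, 7/4, 2 } → 893/512

893/512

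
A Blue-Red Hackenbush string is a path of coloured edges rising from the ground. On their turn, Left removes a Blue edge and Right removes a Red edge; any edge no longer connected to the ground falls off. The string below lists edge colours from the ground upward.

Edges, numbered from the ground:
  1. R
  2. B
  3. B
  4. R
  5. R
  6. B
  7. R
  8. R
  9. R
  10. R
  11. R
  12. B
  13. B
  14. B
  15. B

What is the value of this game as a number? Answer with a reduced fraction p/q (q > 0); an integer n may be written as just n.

-7137/16384

G_1 [R]  L=[·]  R=[0]  gives -1
G_2 [RB]  L=[-1]  R=[0]  gives -1/2
G_3 [RBB]  L=[-1,-1/2]  R=[0]  gives -1/4
G_4 [RBBR]  L=[-1,-1/2]  R=[-1/4,0]  gives -3/8
G_5 [RBBRR]  L=[-1,-1/2]  R=[-3/8,-1/4,0]  gives -7/16
G_6 [RBBRRB]  L=[-1,-1/2,-7/16]  R=[-3/8,-1/4,0]  gives -13/32
G_7 [RBBRRBR]  L=[-1,-1/2,-7/16]  R=[-13/32,-3/8,-1/4,0]  gives -27/64
G_8 [RBBRRBRR]  L=[-1,-1/2,-7/16]  R=[-27/64,-13/32,-3/8,-1/4,0]  gives -55/128
G_9 [RBBRRBRRR]  L=[-1,-1/2,-7/16]  R=[-55/128,-27/64,-13/32,-3/8,-1/4,0]  gives -111/256
G_10 [RBBRRBRRRR]  L=[-1,-1/2,-7/16]  R=[-111/256,-55/128,-27/64,-13/32,-3/8,-1/4,0]  gives -223/512
G_11 [RBBRRBRRRRR]  L=[-1,-1/2,-7/16]  R=[-223/512,-111/256,-55/128,-27/64,-13/32,-3/8,-1/4,0]  gives -447/1024
G_12 [RBBRRBRRRRRB]  L=[-1,-1/2,-7/16,-447/1024]  R=[-223/512,-111/256,-55/128,-27/64,-13/32,-3/8,-1/4,0]  gives -893/2048
G_13 [RBBRRBRRRRRBB]  L=[-1,-1/2,-7/16,-447/1024,-893/2048]  R=[-223/512,-111/256,-55/128,-27/64,-13/32,-3/8,-1/4,0]  gives -1785/4096
G_14 [RBBRRBRRRRRBBB]  L=[-1,-1/2,-7/16,-447/1024,-893/2048,-1785/4096]  R=[-223/512,-111/256,-55/128,-27/64,-13/32,-3/8,-1/4,0]  gives -3569/8192
G_15 [RBBRRBRRRRRBBBB]  L=[-1,-1/2,-7/16,-447/1024,-893/2048,-1785/4096,-3569/8192]  R=[-223/512,-111/256,-55/128,-27/64,-13/32,-3/8,-1/4,0]  gives -7137/16384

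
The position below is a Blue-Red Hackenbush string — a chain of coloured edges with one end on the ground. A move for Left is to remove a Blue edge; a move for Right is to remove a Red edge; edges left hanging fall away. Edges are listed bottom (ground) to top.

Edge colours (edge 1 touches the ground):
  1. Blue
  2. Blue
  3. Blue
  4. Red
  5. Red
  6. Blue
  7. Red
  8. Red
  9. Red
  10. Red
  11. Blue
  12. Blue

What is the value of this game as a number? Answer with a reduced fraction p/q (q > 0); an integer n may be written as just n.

1159/512

B: Left { 0 }, Right {  } => simplest 1
BB: Left { 0; 1 }, Right {  } => simplest 2
BBB: Left { 0; 1; 2 }, Right {  } => simplest 3
BBBR: Left { 0; 1; 2 }, Right { 3 } => simplest 5/2
BBBRR: Left { 0; 1; 2 }, Right { 5/2; 3 } => simplest 9/4
BBBRRB: Left { 0; 1; 2; 9/4 }, Right { 5/2; 3 } => simplest 19/8
BBBRRBR: Left { 0; 1; 2; 9/4 }, Right { 19/8; 5/2; 3 } => simplest 37/16
BBBRRBRR: Left { 0; 1; 2; 9/4 }, Right { 37/16; 19/8; 5/2; 3 } => simplest 73/32
BBBRRBRRR: Left { 0; 1; 2; 9/4 }, Right { 73/32; 37/16; 19/8; 5/2; 3 } => simplest 145/64
BBBRRBRRRR: Left { 0; 1; 2; 9/4 }, Right { 145/64; 73/32; 37/16; 19/8; 5/2; 3 } => simplest 289/128
BBBRRBRRRRB: Left { 0; 1; 2; 9/4; 289/128 }, Right { 145/64; 73/32; 37/16; 19/8; 5/2; 3 } => simplest 579/256
BBBRRBRRRRBB: Left { 0; 1; 2; 9/4; 289/128; 579/256 }, Right { 145/64; 73/32; 37/16; 19/8; 5/2; 3 } => simplest 1159/512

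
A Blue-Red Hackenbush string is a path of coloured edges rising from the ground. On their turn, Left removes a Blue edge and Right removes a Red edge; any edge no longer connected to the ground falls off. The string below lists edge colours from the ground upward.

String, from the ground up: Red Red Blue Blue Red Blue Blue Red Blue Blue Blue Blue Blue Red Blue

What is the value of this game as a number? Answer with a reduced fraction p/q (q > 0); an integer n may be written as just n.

-10501/8192

edge 1 of 15 (Red): { ∅ | 0 } gives -1
edge 2 of 15 (Red): { ∅ | -1; 0 } gives -2
edge 3 of 15 (Blue): { -2 | -1; 0 } gives -3/2
edge 4 of 15 (Blue): { -2; -3/2 | -1; 0 } gives -5/4
edge 5 of 15 (Red): { -2; -3/2 | -5/4; -1; 0 } gives -11/8
edge 6 of 15 (Blue): { -2; -3/2; -11/8 | -5/4; -1; 0 } gives -21/16
edge 7 of 15 (Blue): { -2; -3/2; -11/8; -21/16 | -5/4; -1; 0 } gives -41/32
edge 8 of 15 (Red): { -2; -3/2; -11/8; -21/16 | -41/32; -5/4; -1; 0 } gives -83/64
edge 9 of 15 (Blue): { -2; -3/2; -11/8; -21/16; -83/64 | -41/32; -5/4; -1; 0 } gives -165/128
edge 10 of 15 (Blue): { -2; -3/2; -11/8; -21/16; -83/64; -165/128 | -41/32; -5/4; -1; 0 } gives -329/256
edge 11 of 15 (Blue): { -2; -3/2; -11/8; -21/16; -83/64; -165/128; -329/256 | -41/32; -5/4; -1; 0 } gives -657/512
edge 12 of 15 (Blue): { -2; -3/2; -11/8; -21/16; -83/64; -165/128; -329/256; -657/512 | -41/32; -5/4; -1; 0 } gives -1313/1024
edge 13 of 15 (Blue): { -2; -3/2; -11/8; -21/16; -83/64; -165/128; -329/256; -657/512; -1313/1024 | -41/32; -5/4; -1; 0 } gives -2625/2048
edge 14 of 15 (Red): { -2; -3/2; -11/8; -21/16; -83/64; -165/128; -329/256; -657/512; -1313/1024 | -2625/2048; -41/32; -5/4; -1; 0 } gives -5251/4096
edge 15 of 15 (Blue): { -2; -3/2; -11/8; -21/16; -83/64; -165/128; -329/256; -657/512; -1313/1024; -5251/4096 | -2625/2048; -41/32; -5/4; -1; 0 } gives -10501/8192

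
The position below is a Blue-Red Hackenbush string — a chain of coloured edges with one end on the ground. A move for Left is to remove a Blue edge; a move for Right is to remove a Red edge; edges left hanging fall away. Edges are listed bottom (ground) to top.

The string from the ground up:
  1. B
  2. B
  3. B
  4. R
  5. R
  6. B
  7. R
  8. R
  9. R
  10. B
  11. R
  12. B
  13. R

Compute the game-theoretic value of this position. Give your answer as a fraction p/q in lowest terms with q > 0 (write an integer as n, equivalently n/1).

2325/1024

Recurse on prefixes of the 13-edge string B B B R R B R R R B R B R:
B: Left { 0 }, Right { (no moves) } = simplest 1
BB: Left { 0 1 }, Right { (no moves) } = simplest 2
BBB: Left { 0 1 2 }, Right { (no moves) } = simplest 3
BBBR: Left { 0 1 2 }, Right { 3 } = simplest 5/2
BBBRR: Left { 0 1 2 }, Right { 5/2 3 } = simplest 9/4
BBBRRB: Left { 0 1 2 9/4 }, Right { 5/2 3 } = simplest 19/8
BBBRRBR: Left { 0 1 2 9/4 }, Right { 19/8 5/2 3 } = simplest 37/16
BBBRRBRR: Left { 0 1 2 9/4 }, Right { 37/16 19/8 5/2 3 } = simplest 73/32
BBBRRBRRR: Left { 0 1 2 9/4 }, Right { 73/32 37/16 19/8 5/2 3 } = simplest 145/64
BBBRRBRRRB: Left { 0 1 2 9/4 145/64 }, Right { 73/32 37/16 19/8 5/2 3 } = simplest 291/128
BBBRRBRRRBR: Left { 0 1 2 9/4 145/64 }, Right { 291/128 73/32 37/16 19/8 5/2 3 } = simplest 581/256
BBBRRBRRRBRB: Left { 0 1 2 9/4 145/64 581/256 }, Right { 291/128 73/32 37/16 19/8 5/2 3 } = simplest 1163/512
BBBRRBRRRBRBR: Left { 0 1 2 9/4 145/64 581/256 }, Right { 1163/512 291/128 73/32 37/16 19/8 5/2 3 } = simplest 2325/1024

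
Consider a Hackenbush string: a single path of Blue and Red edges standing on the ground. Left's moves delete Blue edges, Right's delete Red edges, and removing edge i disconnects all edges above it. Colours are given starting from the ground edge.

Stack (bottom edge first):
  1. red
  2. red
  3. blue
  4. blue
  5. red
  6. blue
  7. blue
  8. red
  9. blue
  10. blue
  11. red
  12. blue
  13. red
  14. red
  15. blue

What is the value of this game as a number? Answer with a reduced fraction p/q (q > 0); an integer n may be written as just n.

Prefix values for red red blue blue red blue blue red blue blue red blue red red blue via {L|R} + simplicity:
value_1 [r]  L=[(no moves)]  R=[0]  so -1
value_2 [rr]  L=[(no moves)]  R=[-1, 0]  so -2
value_3 [rrb]  L=[-2]  R=[-1, 0]  so -3/2
value_4 [rrbb]  L=[-2, -3/2]  R=[-1, 0]  so -5/4
value_5 [rrbbr]  L=[-2, -3/2]  R=[-5/4, -1, 0]  so -11/8
value_6 [rrbbrb]  L=[-2, -3/2, -11/8]  R=[-5/4, -1, 0]  so -21/16
value_7 [rrbbrbb]  L=[-2, -3/2, -11/8, -21/16]  R=[-5/4, -1, 0]  so -41/32
value_8 [rrbbrbbr]  L=[-2, -3/2, -11/8, -21/16]  R=[-41/32, -5/4, -1, 0]  so -83/64
value_9 [rrbbrbbrb]  L=[-2, -3/2, -11/8, -21/16, -83/64]  R=[-41/32, -5/4, -1, 0]  so -165/128
value_10 [rrbbrbbrbb]  L=[-2, -3/2, -11/8, -21/16, -83/64, -165/128]  R=[-41/32, -5/4, -1, 0]  so -329/256
value_11 [rrbbrbbrbbr]  L=[-2, -3/2, -11/8, -21/16, -83/64, -165/128]  R=[-329/256, -41/32, -5/4, -1, 0]  so -659/512
value_12 [rrbbrbbrbbrb]  L=[-2, -3/2, -11/8, -21/16, -83/64, -165/128, -659/512]  R=[-329/256, -41/32, -5/4, -1, 0]  so -1317/1024
value_13 [rrbbrbbrbbrbr]  L=[-2, -3/2, -11/8, -21/16, -83/64, -165/128, -659/512]  R=[-1317/1024, -329/256, -41/32, -5/4, -1, 0]  so -2635/2048
value_14 [rrbbrbbrbbrbrr]  L=[-2, -3/2, -11/8, -21/16, -83/64, -165/128, -659/512]  R=[-2635/2048, -1317/1024, -329/256, -41/32, -5/4, -1, 0]  so -5271/4096
value_15 [rrbbrbbrbbrbrrb]  L=[-2, -3/2, -11/8, -21/16, -83/64, -165/128, -659/512, -5271/4096]  R=[-2635/2048, -1317/1024, -329/256, -41/32, -5/4, -1, 0]  so -10541/8192

-10541/8192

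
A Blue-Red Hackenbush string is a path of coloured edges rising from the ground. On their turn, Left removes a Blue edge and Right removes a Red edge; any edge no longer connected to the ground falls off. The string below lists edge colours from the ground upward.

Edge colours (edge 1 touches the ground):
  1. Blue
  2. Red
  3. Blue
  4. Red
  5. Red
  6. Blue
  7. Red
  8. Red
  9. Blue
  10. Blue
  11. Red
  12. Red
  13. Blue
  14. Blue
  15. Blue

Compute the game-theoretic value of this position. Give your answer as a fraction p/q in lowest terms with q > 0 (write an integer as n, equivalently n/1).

9423/16384

Prefix values for Blue Red Blue Red Red Blue Red Red Blue Blue Red Red Blue Blue Blue via {L|R} + simplicity:
value_1 [B]  L=[0]  R=[—]  gives 1
value_2 [BR]  L=[0]  R=[1]  gives 1/2
value_3 [BRB]  L=[0; 1/2]  R=[1]  gives 3/4
value_4 [BRBR]  L=[0; 1/2]  R=[3/4; 1]  gives 5/8
value_5 [BRBRR]  L=[0; 1/2]  R=[5/8; 3/4; 1]  gives 9/16
value_6 [BRBRRB]  L=[0; 1/2; 9/16]  R=[5/8; 3/4; 1]  gives 19/32
value_7 [BRBRRBR]  L=[0; 1/2; 9/16]  R=[19/32; 5/8; 3/4; 1]  gives 37/64
value_8 [BRBRRBRR]  L=[0; 1/2; 9/16]  R=[37/64; 19/32; 5/8; 3/4; 1]  gives 73/128
value_9 [BRBRRBRRB]  L=[0; 1/2; 9/16; 73/128]  R=[37/64; 19/32; 5/8; 3/4; 1]  gives 147/256
value_10 [BRBRRBRRBB]  L=[0; 1/2; 9/16; 73/128; 147/256]  R=[37/64; 19/32; 5/8; 3/4; 1]  gives 295/512
value_11 [BRBRRBRRBBR]  L=[0; 1/2; 9/16; 73/128; 147/256]  R=[295/512; 37/64; 19/32; 5/8; 3/4; 1]  gives 589/1024
value_12 [BRBRRBRRBBRR]  L=[0; 1/2; 9/16; 73/128; 147/256]  R=[589/1024; 295/512; 37/64; 19/32; 5/8; 3/4; 1]  gives 1177/2048
value_13 [BRBRRBRRBBRRB]  L=[0; 1/2; 9/16; 73/128; 147/256; 1177/2048]  R=[589/1024; 295/512; 37/64; 19/32; 5/8; 3/4; 1]  gives 2355/4096
value_14 [BRBRRBRRBBRRBB]  L=[0; 1/2; 9/16; 73/128; 147/256; 1177/2048; 2355/4096]  R=[589/1024; 295/512; 37/64; 19/32; 5/8; 3/4; 1]  gives 4711/8192
value_15 [BRBRRBRRBBRRBBB]  L=[0; 1/2; 9/16; 73/128; 147/256; 1177/2048; 2355/4096; 4711/8192]  R=[589/1024; 295/512; 37/64; 19/32; 5/8; 3/4; 1]  gives 9423/16384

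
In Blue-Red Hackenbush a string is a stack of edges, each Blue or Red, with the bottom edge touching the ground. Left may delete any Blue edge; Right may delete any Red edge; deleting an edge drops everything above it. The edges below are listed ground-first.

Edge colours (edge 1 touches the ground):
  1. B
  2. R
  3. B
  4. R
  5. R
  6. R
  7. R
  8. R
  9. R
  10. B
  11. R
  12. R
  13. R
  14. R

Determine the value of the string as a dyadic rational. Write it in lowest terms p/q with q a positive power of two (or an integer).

4129/8192

value_1 [B]  L=[0]  R=[(no moves)]  => 1
value_2 [BR]  L=[0]  R=[1]  => 1/2
value_3 [BRB]  L=[0; 1/2]  R=[1]  => 3/4
value_4 [BRBR]  L=[0; 1/2]  R=[3/4; 1]  => 5/8
value_5 [BRBRR]  L=[0; 1/2]  R=[5/8; 3/4; 1]  => 9/16
value_6 [BRBRRR]  L=[0; 1/2]  R=[9/16; 5/8; 3/4; 1]  => 17/32
value_7 [BRBRRRR]  L=[0; 1/2]  R=[17/32; 9/16; 5/8; 3/4; 1]  => 33/64
value_8 [BRBRRRRR]  L=[0; 1/2]  R=[33/64; 17/32; 9/16; 5/8; 3/4; 1]  => 65/128
value_9 [BRBRRRRRR]  L=[0; 1/2]  R=[65/128; 33/64; 17/32; 9/16; 5/8; 3/4; 1]  => 129/256
value_10 [BRBRRRRRRB]  L=[0; 1/2; 129/256]  R=[65/128; 33/64; 17/32; 9/16; 5/8; 3/4; 1]  => 259/512
value_11 [BRBRRRRRRBR]  L=[0; 1/2; 129/256]  R=[259/512; 65/128; 33/64; 17/32; 9/16; 5/8; 3/4; 1]  => 517/1024
value_12 [BRBRRRRRRBRR]  L=[0; 1/2; 129/256]  R=[517/1024; 259/512; 65/128; 33/64; 17/32; 9/16; 5/8; 3/4; 1]  => 1033/2048
value_13 [BRBRRRRRRBRRR]  L=[0; 1/2; 129/256]  R=[1033/2048; 517/1024; 259/512; 65/128; 33/64; 17/32; 9/16; 5/8; 3/4; 1]  => 2065/4096
value_14 [BRBRRRRRRBRRRR]  L=[0; 1/2; 129/256]  R=[2065/4096; 1033/2048; 517/1024; 259/512; 65/128; 33/64; 17/32; 9/16; 5/8; 3/4; 1]  => 4129/8192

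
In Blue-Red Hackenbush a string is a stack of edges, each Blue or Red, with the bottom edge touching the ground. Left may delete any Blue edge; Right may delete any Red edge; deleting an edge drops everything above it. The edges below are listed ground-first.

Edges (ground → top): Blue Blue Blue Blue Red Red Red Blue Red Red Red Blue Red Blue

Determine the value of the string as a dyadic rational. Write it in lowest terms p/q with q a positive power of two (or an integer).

3211/1024

1 of 14 · B · max L 0 · min R +∞ → 1
2 of 14 · BB · max L 1 · min R +∞ → 2
3 of 14 · BBB · max L 2 · min R +∞ → 3
4 of 14 · BBBB · max L 3 · min R +∞ → 4
5 of 14 · BBBBR · max L 3 · min R 4 → 7/2
6 of 14 · BBBBRR · max L 3 · min R 7/2 → 13/4
7 of 14 · BBBBRRR · max L 3 · min R 13/4 → 25/8
8 of 14 · BBBBRRRB · max L 25/8 · min R 13/4 → 51/16
9 of 14 · BBBBRRRBR · max L 25/8 · min R 51/16 → 101/32
10 of 14 · BBBBRRRBRR · max L 25/8 · min R 101/32 → 201/64
11 of 14 · BBBBRRRBRRR · max L 25/8 · min R 201/64 → 401/128
12 of 14 · BBBBRRRBRRRB · max L 401/128 · min R 201/64 → 803/256
13 of 14 · BBBBRRRBRRRBR · max L 401/128 · min R 803/256 → 1605/512
14 of 14 · BBBBRRRBRRRBRB · max L 1605/512 · min R 803/256 → 3211/1024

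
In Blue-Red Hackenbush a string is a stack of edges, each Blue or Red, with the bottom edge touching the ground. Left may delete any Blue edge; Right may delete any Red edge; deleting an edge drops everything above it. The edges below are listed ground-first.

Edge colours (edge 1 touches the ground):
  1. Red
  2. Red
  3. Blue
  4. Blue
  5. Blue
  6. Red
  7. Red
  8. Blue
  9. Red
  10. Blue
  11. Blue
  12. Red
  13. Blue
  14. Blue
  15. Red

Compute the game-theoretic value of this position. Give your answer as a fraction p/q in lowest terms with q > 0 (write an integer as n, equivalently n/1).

Recurse on prefixes of the 15-edge string Red Red Blue Blue Blue Red Red Blue Red Blue Blue Red Blue Blue Red:
edge 1 of 15 (Red): {  | 0 } so -1
edge 2 of 15 (Red): {  | -1; 0 } so -2
edge 3 of 15 (Blue): { -2 | -1; 0 } so -3/2
edge 4 of 15 (Blue): { -2; -3/2 | -1; 0 } so -5/4
edge 5 of 15 (Blue): { -2; -3/2; -5/4 | -1; 0 } so -9/8
edge 6 of 15 (Red): { -2; -3/2; -5/4 | -9/8; -1; 0 } so -19/16
edge 7 of 15 (Red): { -2; -3/2; -5/4 | -19/16; -9/8; -1; 0 } so -39/32
edge 8 of 15 (Blue): { -2; -3/2; -5/4; -39/32 | -19/16; -9/8; -1; 0 } so -77/64
edge 9 of 15 (Red): { -2; -3/2; -5/4; -39/32 | -77/64; -19/16; -9/8; -1; 0 } so -155/128
edge 10 of 15 (Blue): { -2; -3/2; -5/4; -39/32; -155/128 | -77/64; -19/16; -9/8; -1; 0 } so -309/256
edge 11 of 15 (Blue): { -2; -3/2; -5/4; -39/32; -155/128; -309/256 | -77/64; -19/16; -9/8; -1; 0 } so -617/512
edge 12 of 15 (Red): { -2; -3/2; -5/4; -39/32; -155/128; -309/256 | -617/512; -77/64; -19/16; -9/8; -1; 0 } so -1235/1024
edge 13 of 15 (Blue): { -2; -3/2; -5/4; -39/32; -155/128; -309/256; -1235/1024 | -617/512; -77/64; -19/16; -9/8; -1; 0 } so -2469/2048
edge 14 of 15 (Blue): { -2; -3/2; -5/4; -39/32; -155/128; -309/256; -1235/1024; -2469/2048 | -617/512; -77/64; -19/16; -9/8; -1; 0 } so -4937/4096
edge 15 of 15 (Red): { -2; -3/2; -5/4; -39/32; -155/128; -309/256; -1235/1024; -2469/2048 | -4937/4096; -617/512; -77/64; -19/16; -9/8; -1; 0 } so -9875/8192

-9875/8192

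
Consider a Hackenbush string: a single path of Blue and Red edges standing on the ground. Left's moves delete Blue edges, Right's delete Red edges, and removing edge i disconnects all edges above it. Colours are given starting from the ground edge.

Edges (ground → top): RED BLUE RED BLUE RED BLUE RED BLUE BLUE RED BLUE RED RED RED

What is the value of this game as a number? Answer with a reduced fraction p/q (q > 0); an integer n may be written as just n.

edge 1 of 14 (RED): { · | 0 } gives -1
edge 2 of 14 (BLUE): { -1 | 0 } gives -1/2
edge 3 of 14 (RED): { -1 | -1/2 0 } gives -3/4
edge 4 of 14 (BLUE): { -1 -3/4 | -1/2 0 } gives -5/8
edge 5 of 14 (RED): { -1 -3/4 | -5/8 -1/2 0 } gives -11/16
edge 6 of 14 (BLUE): { -1 -3/4 -11/16 | -5/8 -1/2 0 } gives -21/32
edge 7 of 14 (RED): { -1 -3/4 -11/16 | -21/32 -5/8 -1/2 0 } gives -43/64
edge 8 of 14 (BLUE): { -1 -3/4 -11/16 -43/64 | -21/32 -5/8 -1/2 0 } gives -85/128
edge 9 of 14 (BLUE): { -1 -3/4 -11/16 -43/64 -85/128 | -21/32 -5/8 -1/2 0 } gives -169/256
edge 10 of 14 (RED): { -1 -3/4 -11/16 -43/64 -85/128 | -169/256 -21/32 -5/8 -1/2 0 } gives -339/512
edge 11 of 14 (BLUE): { -1 -3/4 -11/16 -43/64 -85/128 -339/512 | -169/256 -21/32 -5/8 -1/2 0 } gives -677/1024
edge 12 of 14 (RED): { -1 -3/4 -11/16 -43/64 -85/128 -339/512 | -677/1024 -169/256 -21/32 -5/8 -1/2 0 } gives -1355/2048
edge 13 of 14 (RED): { -1 -3/4 -11/16 -43/64 -85/128 -339/512 | -1355/2048 -677/1024 -169/256 -21/32 -5/8 -1/2 0 } gives -2711/4096
edge 14 of 14 (RED): { -1 -3/4 -11/16 -43/64 -85/128 -339/512 | -2711/4096 -1355/2048 -677/1024 -169/256 -21/32 -5/8 -1/2 0 } gives -5423/8192

-5423/8192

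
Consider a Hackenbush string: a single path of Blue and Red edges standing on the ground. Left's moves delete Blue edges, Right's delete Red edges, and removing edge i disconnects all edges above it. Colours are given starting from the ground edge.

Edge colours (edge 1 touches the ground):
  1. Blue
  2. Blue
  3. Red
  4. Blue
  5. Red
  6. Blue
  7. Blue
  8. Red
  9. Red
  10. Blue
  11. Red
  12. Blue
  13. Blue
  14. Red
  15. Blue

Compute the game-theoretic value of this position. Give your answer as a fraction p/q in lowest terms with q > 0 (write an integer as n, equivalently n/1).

13915/8192

step 1: add Blue to get B; options L={ 0 } R={ (no moves) } — 1
step 2: add Blue to get BB; options L={ 0 1 } R={ (no moves) } — 2
step 3: add Red to get BBR; options L={ 0 1 } R={ 2 } — 3/2
step 4: add Blue to get BBRB; options L={ 0 1 3/2 } R={ 2 } — 7/4
step 5: add Red to get BBRBR; options L={ 0 1 3/2 } R={ 7/4 2 } — 13/8
step 6: add Blue to get BBRBRB; options L={ 0 1 3/2 13/8 } R={ 7/4 2 } — 27/16
step 7: add Blue to get BBRBRBB; options L={ 0 1 3/2 13/8 27/16 } R={ 7/4 2 } — 55/32
step 8: add Red to get BBRBRBBR; options L={ 0 1 3/2 13/8 27/16 } R={ 55/32 7/4 2 } — 109/64
step 9: add Red to get BBRBRBBRR; options L={ 0 1 3/2 13/8 27/16 } R={ 109/64 55/32 7/4 2 } — 217/128
step 10: add Blue to get BBRBRBBRRB; options L={ 0 1 3/2 13/8 27/16 217/128 } R={ 109/64 55/32 7/4 2 } — 435/256
step 11: add Red to get BBRBRBBRRBR; options L={ 0 1 3/2 13/8 27/16 217/128 } R={ 435/256 109/64 55/32 7/4 2 } — 869/512
step 12: add Blue to get BBRBRBBRRBRB; options L={ 0 1 3/2 13/8 27/16 217/128 869/512 } R={ 435/256 109/64 55/32 7/4 2 } — 1739/1024
step 13: add Blue to get BBRBRBBRRBRBB; options L={ 0 1 3/2 13/8 27/16 217/128 869/512 1739/1024 } R={ 435/256 109/64 55/32 7/4 2 } — 3479/2048
step 14: add Red to get BBRBRBBRRBRBBR; options L={ 0 1 3/2 13/8 27/16 217/128 869/512 1739/1024 } R={ 3479/2048 435/256 109/64 55/32 7/4 2 } — 6957/4096
step 15: add Blue to get BBRBRBBRRBRBBRB; options L={ 0 1 3/2 13/8 27/16 217/128 869/512 1739/1024 6957/4096 } R={ 3479/2048 435/256 109/64 55/32 7/4 2 } — 13915/8192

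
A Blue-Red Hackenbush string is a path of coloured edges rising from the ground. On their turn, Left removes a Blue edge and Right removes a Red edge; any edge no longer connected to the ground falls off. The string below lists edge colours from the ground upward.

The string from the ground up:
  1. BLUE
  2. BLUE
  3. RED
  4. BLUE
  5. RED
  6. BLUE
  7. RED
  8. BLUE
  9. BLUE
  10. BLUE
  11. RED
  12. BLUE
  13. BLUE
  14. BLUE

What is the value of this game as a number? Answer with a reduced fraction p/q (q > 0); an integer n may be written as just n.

Recurse on prefixes of the 14-edge string BLUE BLUE RED BLUE RED BLUE RED BLUE BLUE BLUE RED BLUE BLUE BLUE:
edge 1 of 14 (BLUE): { 0 |  } so 1
edge 2 of 14 (BLUE): { 0; 1 |  } so 2
edge 3 of 14 (RED): { 0; 1 | 2 } so 3/2
edge 4 of 14 (BLUE): { 0; 1; 3/2 | 2 } so 7/4
edge 5 of 14 (RED): { 0; 1; 3/2 | 7/4; 2 } so 13/8
edge 6 of 14 (BLUE): { 0; 1; 3/2; 13/8 | 7/4; 2 } so 27/16
edge 7 of 14 (RED): { 0; 1; 3/2; 13/8 | 27/16; 7/4; 2 } so 53/32
edge 8 of 14 (BLUE): { 0; 1; 3/2; 13/8; 53/32 | 27/16; 7/4; 2 } so 107/64
edge 9 of 14 (BLUE): { 0; 1; 3/2; 13/8; 53/32; 107/64 | 27/16; 7/4; 2 } so 215/128
edge 10 of 14 (BLUE): { 0; 1; 3/2; 13/8; 53/32; 107/64; 215/128 | 27/16; 7/4; 2 } so 431/256
edge 11 of 14 (RED): { 0; 1; 3/2; 13/8; 53/32; 107/64; 215/128 | 431/256; 27/16; 7/4; 2 } so 861/512
edge 12 of 14 (BLUE): { 0; 1; 3/2; 13/8; 53/32; 107/64; 215/128; 861/512 | 431/256; 27/16; 7/4; 2 } so 1723/1024
edge 13 of 14 (BLUE): { 0; 1; 3/2; 13/8; 53/32; 107/64; 215/128; 861/512; 1723/1024 | 431/256; 27/16; 7/4; 2 } so 3447/2048
edge 14 of 14 (BLUE): { 0; 1; 3/2; 13/8; 53/32; 107/64; 215/128; 861/512; 1723/1024; 3447/2048 | 431/256; 27/16; 7/4; 2 } so 6895/4096

6895/4096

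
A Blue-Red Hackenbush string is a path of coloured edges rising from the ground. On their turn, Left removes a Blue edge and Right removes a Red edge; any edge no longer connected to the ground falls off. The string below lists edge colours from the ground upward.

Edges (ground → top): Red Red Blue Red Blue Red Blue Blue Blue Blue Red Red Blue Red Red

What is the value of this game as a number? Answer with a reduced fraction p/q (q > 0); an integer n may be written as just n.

-13367/8192

edge 1 of 15 (Red): { none | 0 } ⇒ -1
edge 2 of 15 (Red): { none | -1, 0 } ⇒ -2
edge 3 of 15 (Blue): { -2 | -1, 0 } ⇒ -3/2
edge 4 of 15 (Red): { -2 | -3/2, -1, 0 } ⇒ -7/4
edge 5 of 15 (Blue): { -2, -7/4 | -3/2, -1, 0 } ⇒ -13/8
edge 6 of 15 (Red): { -2, -7/4 | -13/8, -3/2, -1, 0 } ⇒ -27/16
edge 7 of 15 (Blue): { -2, -7/4, -27/16 | -13/8, -3/2, -1, 0 } ⇒ -53/32
edge 8 of 15 (Blue): { -2, -7/4, -27/16, -53/32 | -13/8, -3/2, -1, 0 } ⇒ -105/64
edge 9 of 15 (Blue): { -2, -7/4, -27/16, -53/32, -105/64 | -13/8, -3/2, -1, 0 } ⇒ -209/128
edge 10 of 15 (Blue): { -2, -7/4, -27/16, -53/32, -105/64, -209/128 | -13/8, -3/2, -1, 0 } ⇒ -417/256
edge 11 of 15 (Red): { -2, -7/4, -27/16, -53/32, -105/64, -209/128 | -417/256, -13/8, -3/2, -1, 0 } ⇒ -835/512
edge 12 of 15 (Red): { -2, -7/4, -27/16, -53/32, -105/64, -209/128 | -835/512, -417/256, -13/8, -3/2, -1, 0 } ⇒ -1671/1024
edge 13 of 15 (Blue): { -2, -7/4, -27/16, -53/32, -105/64, -209/128, -1671/1024 | -835/512, -417/256, -13/8, -3/2, -1, 0 } ⇒ -3341/2048
edge 14 of 15 (Red): { -2, -7/4, -27/16, -53/32, -105/64, -209/128, -1671/1024 | -3341/2048, -835/512, -417/256, -13/8, -3/2, -1, 0 } ⇒ -6683/4096
edge 15 of 15 (Red): { -2, -7/4, -27/16, -53/32, -105/64, -209/128, -1671/1024 | -6683/4096, -3341/2048, -835/512, -417/256, -13/8, -3/2, -1, 0 } ⇒ -13367/8192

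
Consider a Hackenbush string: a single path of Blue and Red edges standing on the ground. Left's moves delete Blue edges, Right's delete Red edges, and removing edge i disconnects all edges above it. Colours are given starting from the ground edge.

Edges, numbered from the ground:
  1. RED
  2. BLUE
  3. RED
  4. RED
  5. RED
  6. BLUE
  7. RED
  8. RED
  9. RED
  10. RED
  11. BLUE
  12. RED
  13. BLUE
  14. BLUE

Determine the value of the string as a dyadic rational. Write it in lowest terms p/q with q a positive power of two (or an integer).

-7657/8192

Prefix values for RED BLUE RED RED RED BLUE RED RED RED RED BLUE RED BLUE BLUE via {L|R} + simplicity:
step 1: add RED to get R; options L={ (no moves) } R={ 0 } so -1
step 2: add BLUE to get RB; options L={ -1 } R={ 0 } so -1/2
step 3: add RED to get RBR; options L={ -1 } R={ -1/2, 0 } so -3/4
step 4: add RED to get RBRR; options L={ -1 } R={ -3/4, -1/2, 0 } so -7/8
step 5: add RED to get RBRRR; options L={ -1 } R={ -7/8, -3/4, -1/2, 0 } so -15/16
step 6: add BLUE to get RBRRRB; options L={ -1, -15/16 } R={ -7/8, -3/4, -1/2, 0 } so -29/32
step 7: add RED to get RBRRRBR; options L={ -1, -15/16 } R={ -29/32, -7/8, -3/4, -1/2, 0 } so -59/64
step 8: add RED to get RBRRRBRR; options L={ -1, -15/16 } R={ -59/64, -29/32, -7/8, -3/4, -1/2, 0 } so -119/128
step 9: add RED to get RBRRRBRRR; options L={ -1, -15/16 } R={ -119/128, -59/64, -29/32, -7/8, -3/4, -1/2, 0 } so -239/256
step 10: add RED to get RBRRRBRRRR; options L={ -1, -15/16 } R={ -239/256, -119/128, -59/64, -29/32, -7/8, -3/4, -1/2, 0 } so -479/512
step 11: add BLUE to get RBRRRBRRRRB; options L={ -1, -15/16, -479/512 } R={ -239/256, -119/128, -59/64, -29/32, -7/8, -3/4, -1/2, 0 } so -957/1024
step 12: add RED to get RBRRRBRRRRBR; options L={ -1, -15/16, -479/512 } R={ -957/1024, -239/256, -119/128, -59/64, -29/32, -7/8, -3/4, -1/2, 0 } so -1915/2048
step 13: add BLUE to get RBRRRBRRRRBRB; options L={ -1, -15/16, -479/512, -1915/2048 } R={ -957/1024, -239/256, -119/128, -59/64, -29/32, -7/8, -3/4, -1/2, 0 } so -3829/4096
step 14: add BLUE to get RBRRRBRRRRBRBB; options L={ -1, -15/16, -479/512, -1915/2048, -3829/4096 } R={ -957/1024, -239/256, -119/128, -59/64, -29/32, -7/8, -3/4, -1/2, 0 } so -7657/8192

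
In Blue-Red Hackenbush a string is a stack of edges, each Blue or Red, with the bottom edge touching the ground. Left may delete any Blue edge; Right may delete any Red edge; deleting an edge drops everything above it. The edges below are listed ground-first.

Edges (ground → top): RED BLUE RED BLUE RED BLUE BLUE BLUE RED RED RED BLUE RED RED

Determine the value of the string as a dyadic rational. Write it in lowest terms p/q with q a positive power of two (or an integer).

Build value(s[:k]) for k = 1..14, string s = RED BLUE RED BLUE RED BLUE BLUE BLUE RED RED RED BLUE RED RED.
value_1 [R]  L=[—]  R=[0]  → -1
value_2 [RB]  L=[-1]  R=[0]  → -1/2
value_3 [RBR]  L=[-1]  R=[-1/2; 0]  → -3/4
value_4 [RBRB]  L=[-1; -3/4]  R=[-1/2; 0]  → -5/8
value_5 [RBRBR]  L=[-1; -3/4]  R=[-5/8; -1/2; 0]  → -11/16
value_6 [RBRBRB]  L=[-1; -3/4; -11/16]  R=[-5/8; -1/2; 0]  → -21/32
value_7 [RBRBRBB]  L=[-1; -3/4; -11/16; -21/32]  R=[-5/8; -1/2; 0]  → -41/64
value_8 [RBRBRBBB]  L=[-1; -3/4; -11/16; -21/32; -41/64]  R=[-5/8; -1/2; 0]  → -81/128
value_9 [RBRBRBBBR]  L=[-1; -3/4; -11/16; -21/32; -41/64]  R=[-81/128; -5/8; -1/2; 0]  → -163/256
value_10 [RBRBRBBBRR]  L=[-1; -3/4; -11/16; -21/32; -41/64]  R=[-163/256; -81/128; -5/8; -1/2; 0]  → -327/512
value_11 [RBRBRBBBRRR]  L=[-1; -3/4; -11/16; -21/32; -41/64]  R=[-327/512; -163/256; -81/128; -5/8; -1/2; 0]  → -655/1024
value_12 [RBRBRBBBRRRB]  L=[-1; -3/4; -11/16; -21/32; -41/64; -655/1024]  R=[-327/512; -163/256; -81/128; -5/8; -1/2; 0]  → -1309/2048
value_13 [RBRBRBBBRRRBR]  L=[-1; -3/4; -11/16; -21/32; -41/64; -655/1024]  R=[-1309/2048; -327/512; -163/256; -81/128; -5/8; -1/2; 0]  → -2619/4096
value_14 [RBRBRBBBRRRBRR]  L=[-1; -3/4; -11/16; -21/32; -41/64; -655/1024]  R=[-2619/4096; -1309/2048; -327/512; -163/256; -81/128; -5/8; -1/2; 0]  → -5239/8192

-5239/8192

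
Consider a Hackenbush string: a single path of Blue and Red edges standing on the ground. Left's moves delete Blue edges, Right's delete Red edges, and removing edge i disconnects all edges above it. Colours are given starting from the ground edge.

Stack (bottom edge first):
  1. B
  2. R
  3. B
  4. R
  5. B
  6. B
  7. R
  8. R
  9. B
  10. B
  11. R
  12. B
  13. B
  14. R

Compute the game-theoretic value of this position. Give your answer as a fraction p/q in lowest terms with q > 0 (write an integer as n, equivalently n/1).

Recurse on prefixes of the 14-edge string B R B R B B R R B B R B B R:
value(B) = { 0 |  } -> 1
value(BR) = { 0 | 1 } -> 1/2
value(BRB) = { 0; 1/2 | 1 } -> 3/4
value(BRBR) = { 0; 1/2 | 3/4; 1 } -> 5/8
value(BRBRB) = { 0; 1/2; 5/8 | 3/4; 1 } -> 11/16
value(BRBRBB) = { 0; 1/2; 5/8; 11/16 | 3/4; 1 } -> 23/32
value(BRBRBBR) = { 0; 1/2; 5/8; 11/16 | 23/32; 3/4; 1 } -> 45/64
value(BRBRBBRR) = { 0; 1/2; 5/8; 11/16 | 45/64; 23/32; 3/4; 1 } -> 89/128
value(BRBRBBRRB) = { 0; 1/2; 5/8; 11/16; 89/128 | 45/64; 23/32; 3/4; 1 } -> 179/256
value(BRBRBBRRBB) = { 0; 1/2; 5/8; 11/16; 89/128; 179/256 | 45/64; 23/32; 3/4; 1 } -> 359/512
value(BRBRBBRRBBR) = { 0; 1/2; 5/8; 11/16; 89/128; 179/256 | 359/512; 45/64; 23/32; 3/4; 1 } -> 717/1024
value(BRBRBBRRBBRB) = { 0; 1/2; 5/8; 11/16; 89/128; 179/256; 717/1024 | 359/512; 45/64; 23/32; 3/4; 1 } -> 1435/2048
value(BRBRBBRRBBRBB) = { 0; 1/2; 5/8; 11/16; 89/128; 179/256; 717/1024; 1435/2048 | 359/512; 45/64; 23/32; 3/4; 1 } -> 2871/4096
value(BRBRBBRRBBRBBR) = { 0; 1/2; 5/8; 11/16; 89/128; 179/256; 717/1024; 1435/2048 | 2871/4096; 359/512; 45/64; 23/32; 3/4; 1 } -> 5741/8192

5741/8192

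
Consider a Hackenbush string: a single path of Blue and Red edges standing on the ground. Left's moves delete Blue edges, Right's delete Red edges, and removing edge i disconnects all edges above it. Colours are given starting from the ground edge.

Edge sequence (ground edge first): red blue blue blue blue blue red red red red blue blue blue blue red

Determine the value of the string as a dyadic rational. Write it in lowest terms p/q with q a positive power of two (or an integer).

Prefix values for red blue blue blue blue blue red red red red blue blue blue blue red via {L|R} + simplicity:
r: Left { — }, Right { 0 } gives simplest -1
rb: Left { -1 }, Right { 0 } gives simplest -1/2
rbb: Left { -1, -1/2 }, Right { 0 } gives simplest -1/4
rbbb: Left { -1, -1/2, -1/4 }, Right { 0 } gives simplest -1/8
rbbbb: Left { -1, -1/2, -1/4, -1/8 }, Right { 0 } gives simplest -1/16
rbbbbb: Left { -1, -1/2, -1/4, -1/8, -1/16 }, Right { 0 } gives simplest -1/32
rbbbbbr: Left { -1, -1/2, -1/4, -1/8, -1/16 }, Right { -1/32, 0 } gives simplest -3/64
rbbbbbrr: Left { -1, -1/2, -1/4, -1/8, -1/16 }, Right { -3/64, -1/32, 0 } gives simplest -7/128
rbbbbbrrr: Left { -1, -1/2, -1/4, -1/8, -1/16 }, Right { -7/128, -3/64, -1/32, 0 } gives simplest -15/256
rbbbbbrrrr: Left { -1, -1/2, -1/4, -1/8, -1/16 }, Right { -15/256, -7/128, -3/64, -1/32, 0 } gives simplest -31/512
rbbbbbrrrrb: Left { -1, -1/2, -1/4, -1/8, -1/16, -31/512 }, Right { -15/256, -7/128, -3/64, -1/32, 0 } gives simplest -61/1024
rbbbbbrrrrbb: Left { -1, -1/2, -1/4, -1/8, -1/16, -31/512, -61/1024 }, Right { -15/256, -7/128, -3/64, -1/32, 0 } gives simplest -121/2048
rbbbbbrrrrbbb: Left { -1, -1/2, -1/4, -1/8, -1/16, -31/512, -61/1024, -121/2048 }, Right { -15/256, -7/128, -3/64, -1/32, 0 } gives simplest -241/4096
rbbbbbrrrrbbbb: Left { -1, -1/2, -1/4, -1/8, -1/16, -31/512, -61/1024, -121/2048, -241/4096 }, Right { -15/256, -7/128, -3/64, -1/32, 0 } gives simplest -481/8192
rbbbbbrrrrbbbbr: Left { -1, -1/2, -1/4, -1/8, -1/16, -31/512, -61/1024, -121/2048, -241/4096 }, Right { -481/8192, -15/256, -7/128, -3/64, -1/32, 0 } gives simplest -963/16384

-963/16384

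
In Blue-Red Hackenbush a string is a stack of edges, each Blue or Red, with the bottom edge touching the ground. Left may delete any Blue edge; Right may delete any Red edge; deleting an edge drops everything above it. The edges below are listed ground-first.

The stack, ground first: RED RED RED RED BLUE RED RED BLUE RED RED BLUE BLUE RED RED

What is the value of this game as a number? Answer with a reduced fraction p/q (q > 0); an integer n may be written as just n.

Recurse on prefixes of the 14-edge string RED RED RED RED BLUE RED RED BLUE RED RED BLUE BLUE RED RED:
v(R) = { (no moves) | 0 } → -1
v(RR) = { (no moves) | -1,0 } → -2
v(RRR) = { (no moves) | -2,-1,0 } → -3
v(RRRR) = { (no moves) | -3,-2,-1,0 } → -4
v(RRRRB) = { -4 | -3,-2,-1,0 } → -7/2
v(RRRRBR) = { -4 | -7/2,-3,-2,-1,0 } → -15/4
v(RRRRBRR) = { -4 | -15/4,-7/2,-3,-2,-1,0 } → -31/8
v(RRRRBRRB) = { -4,-31/8 | -15/4,-7/2,-3,-2,-1,0 } → -61/16
v(RRRRBRRBR) = { -4,-31/8 | -61/16,-15/4,-7/2,-3,-2,-1,0 } → -123/32
v(RRRRBRRBRR) = { -4,-31/8 | -123/32,-61/16,-15/4,-7/2,-3,-2,-1,0 } → -247/64
v(RRRRBRRBRRB) = { -4,-31/8,-247/64 | -123/32,-61/16,-15/4,-7/2,-3,-2,-1,0 } → -493/128
v(RRRRBRRBRRBB) = { -4,-31/8,-247/64,-493/128 | -123/32,-61/16,-15/4,-7/2,-3,-2,-1,0 } → -985/256
v(RRRRBRRBRRBBR) = { -4,-31/8,-247/64,-493/128 | -985/256,-123/32,-61/16,-15/4,-7/2,-3,-2,-1,0 } → -1971/512
v(RRRRBRRBRRBBRR) = { -4,-31/8,-247/64,-493/128 | -1971/512,-985/256,-123/32,-61/16,-15/4,-7/2,-3,-2,-1,0 } → -3943/1024

-3943/1024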